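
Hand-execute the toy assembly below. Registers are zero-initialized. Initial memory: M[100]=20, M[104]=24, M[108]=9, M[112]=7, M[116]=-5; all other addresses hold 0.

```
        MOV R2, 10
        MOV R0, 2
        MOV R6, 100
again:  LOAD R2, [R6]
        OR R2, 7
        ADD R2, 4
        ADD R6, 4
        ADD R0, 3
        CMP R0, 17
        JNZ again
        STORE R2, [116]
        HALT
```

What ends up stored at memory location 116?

after MOV R2, 10: R2=10
after MOV R0, 2: R0=2
after MOV R6, 100: R6=100
after LOAD R2, [R6]: R2=M[100]=20
after OR R2, 7: R2=20|7=23
after ADD R2, 4: R2=23+4=27
after ADD R6, 4: R6=100+4=104
after ADD R0, 3: R0=2+3=5
CMP R0, 17  (cmp 5,17)
JNZ again: taken
after LOAD R2, [R6]: R2=M[104]=24
after OR R2, 7: R2=24|7=31
after ADD R2, 4: R2=31+4=35
after ADD R6, 4: R6=104+4=108
after ADD R0, 3: R0=5+3=8
CMP R0, 17  (cmp 8,17)
JNZ again: taken
after LOAD R2, [R6]: R2=M[108]=9
after OR R2, 7: R2=9|7=15
after ADD R2, 4: R2=15+4=19
after ADD R6, 4: R6=108+4=112
after ADD R0, 3: R0=8+3=11
CMP R0, 17  (cmp 11,17)
JNZ again: taken
after LOAD R2, [R6]: R2=M[112]=7
after OR R2, 7: R2=7|7=7
after ADD R2, 4: R2=7+4=11
after ADD R6, 4: R6=112+4=116
after ADD R0, 3: R0=11+3=14
CMP R0, 17  (cmp 14,17)
JNZ again: taken
after LOAD R2, [R6]: R2=M[116]=-5
after OR R2, 7: R2=(-5)|7=-1
after ADD R2, 4: R2=(-1)+4=3
after ADD R6, 4: R6=116+4=120
after ADD R0, 3: R0=14+3=17
CMP R0, 17  (cmp 17,17)
JNZ again: not taken
STORE R2, [116] → M[116]=3
halt.

3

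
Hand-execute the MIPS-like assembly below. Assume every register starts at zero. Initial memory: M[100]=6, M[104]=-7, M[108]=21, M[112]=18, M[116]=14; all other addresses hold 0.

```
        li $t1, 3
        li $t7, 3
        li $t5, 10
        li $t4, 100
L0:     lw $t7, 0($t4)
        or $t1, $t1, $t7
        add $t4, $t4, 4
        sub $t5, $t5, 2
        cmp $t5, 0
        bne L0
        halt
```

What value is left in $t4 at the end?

120

$t1=3
$t7=3
$t5=10
$t4=100
$t7=M[100]=6
$t1=3|6=7
$t4=100+4=104
$t5=10-2=8
cmp $t5, 0  (cmp 8,0)
bne L0: taken
$t7=M[104]=-7
$t1=7|(-7)=-1
$t4=104+4=108
$t5=8-2=6
cmp $t5, 0  (cmp 6,0)
bne L0: taken
$t7=M[108]=21
$t1=(-1)|21=-1
$t4=108+4=112
$t5=6-2=4
cmp $t5, 0  (cmp 4,0)
bne L0: taken
$t7=M[112]=18
$t1=(-1)|18=-1
$t4=112+4=116
$t5=4-2=2
cmp $t5, 0  (cmp 2,0)
bne L0: taken
$t7=M[116]=14
$t1=(-1)|14=-1
$t4=116+4=120
$t5=2-2=0
cmp $t5, 0  (cmp 0,0)
bne L0: not taken
halt.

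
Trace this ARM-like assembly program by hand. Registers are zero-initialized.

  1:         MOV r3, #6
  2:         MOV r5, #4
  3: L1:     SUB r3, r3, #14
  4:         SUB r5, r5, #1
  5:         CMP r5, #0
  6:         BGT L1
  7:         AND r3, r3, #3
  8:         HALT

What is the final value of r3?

2

after MOV r3, #6: r3=6
after MOV r5, #4: r5=4
after SUB r3, r3, #14: r3=6-14=-8
after SUB r5, r5, #1: r5=4-1=3
CMP r5, #0  (cmp 3,0)
BGT L1: taken
after SUB r3, r3, #14: r3=(-8)-14=-22
after SUB r5, r5, #1: r5=3-1=2
CMP r5, #0  (cmp 2,0)
BGT L1: taken
after SUB r3, r3, #14: r3=(-22)-14=-36
after SUB r5, r5, #1: r5=2-1=1
CMP r5, #0  (cmp 1,0)
BGT L1: taken
after SUB r3, r3, #14: r3=(-36)-14=-50
after SUB r5, r5, #1: r5=1-1=0
CMP r5, #0  (cmp 0,0)
BGT L1: not taken
after AND r3, r3, #3: r3=(-50)&3=2
halt.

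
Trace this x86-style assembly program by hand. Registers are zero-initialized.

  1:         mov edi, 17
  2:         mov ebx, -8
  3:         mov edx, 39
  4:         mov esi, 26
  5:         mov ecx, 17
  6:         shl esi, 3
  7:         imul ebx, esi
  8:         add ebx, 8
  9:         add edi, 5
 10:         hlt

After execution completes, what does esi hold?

edi=17
ebx=-8
edx=39
esi=26
ecx=17
esi=26<<3=208
ebx=(-8)*208=-1664
ebx=(-1664)+8=-1656
edi=17+5=22
halt.

208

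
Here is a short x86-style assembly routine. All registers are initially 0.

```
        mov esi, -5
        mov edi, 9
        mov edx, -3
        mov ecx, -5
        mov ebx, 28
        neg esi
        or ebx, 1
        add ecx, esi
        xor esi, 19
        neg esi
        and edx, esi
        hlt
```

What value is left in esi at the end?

-22

mov esi, -5 → esi=-5
mov edi, 9 → edi=9
mov edx, -3 → edx=-3
mov ecx, -5 → ecx=-5
mov ebx, 28 → ebx=28
neg esi → esi=-(-5)=5
or ebx, 1 → ebx=28|1=29
add ecx, esi → ecx=(-5)+5=0
xor esi, 19 → esi=5^19=22
neg esi → esi=-(22)=-22
and edx, esi → edx=(-3)&(-22)=-24
halt.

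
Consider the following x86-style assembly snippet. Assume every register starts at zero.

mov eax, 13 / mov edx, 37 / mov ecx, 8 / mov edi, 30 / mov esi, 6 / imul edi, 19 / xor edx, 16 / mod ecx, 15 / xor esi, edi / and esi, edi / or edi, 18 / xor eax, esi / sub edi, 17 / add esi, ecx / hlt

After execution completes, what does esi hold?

576

after mov eax, 13: eax=13
after mov edx, 37: edx=37
after mov ecx, 8: ecx=8
after mov edi, 30: edi=30
after mov esi, 6: esi=6
after imul edi, 19: edi=30*19=570
after xor edx, 16: edx=37^16=53
after mod ecx, 15: ecx=8%15=8
after xor esi, edi: esi=6^570=572
after and esi, edi: esi=572&570=568
after or edi, 18: edi=570|18=570
after xor eax, esi: eax=13^568=565
after sub edi, 17: edi=570-17=553
after add esi, ecx: esi=568+8=576
halt.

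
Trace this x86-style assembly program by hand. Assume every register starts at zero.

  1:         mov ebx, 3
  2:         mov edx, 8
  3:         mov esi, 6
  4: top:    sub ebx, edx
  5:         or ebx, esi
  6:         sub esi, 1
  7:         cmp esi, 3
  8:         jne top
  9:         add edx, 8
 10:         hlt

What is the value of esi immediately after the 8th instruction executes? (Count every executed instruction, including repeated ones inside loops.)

5

mov ebx, 3 → ebx=3
mov edx, 8 → edx=8
mov esi, 6 → esi=6
sub ebx, edx → ebx=3-8=-5
or ebx, esi → ebx=(-5)|6=-1
sub esi, 1 → esi=6-1=5
cmp esi, 3  (cmp 5,3)
jne top: taken
After step 8: esi = 5.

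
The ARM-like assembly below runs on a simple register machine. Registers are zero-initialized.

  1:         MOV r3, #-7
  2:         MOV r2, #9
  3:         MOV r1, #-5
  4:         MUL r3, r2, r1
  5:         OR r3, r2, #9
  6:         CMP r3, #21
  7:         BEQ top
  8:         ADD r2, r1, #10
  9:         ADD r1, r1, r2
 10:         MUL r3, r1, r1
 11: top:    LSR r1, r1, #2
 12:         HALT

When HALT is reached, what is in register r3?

MOV r3, #-7 → r3=-7
MOV r2, #9 → r2=9
MOV r1, #-5 → r1=-5
MUL r3, r2, r1 → r3=9*(-5)=-45
OR r3, r2, #9 → r3=9|9=9
CMP r3, #21  (cmp 9,21)
BEQ top: not taken
ADD r2, r1, #10 → r2=(-5)+10=5
ADD r1, r1, r2 → r1=(-5)+5=0
MUL r3, r1, r1 → r3=0*0=0
LSR r1, r1, #2 → r1=0>>2=0
halt.

0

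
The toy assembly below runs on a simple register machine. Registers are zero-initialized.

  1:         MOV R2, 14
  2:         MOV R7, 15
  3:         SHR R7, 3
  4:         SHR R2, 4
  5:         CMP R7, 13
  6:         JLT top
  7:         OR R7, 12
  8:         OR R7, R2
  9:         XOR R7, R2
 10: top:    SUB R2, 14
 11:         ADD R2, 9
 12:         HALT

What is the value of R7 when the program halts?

1

MOV R2, 14 → R2=14
MOV R7, 15 → R7=15
SHR R7, 3 → R7=15>>3=1
SHR R2, 4 → R2=14>>4=0
CMP R7, 13  (cmp 1,13)
JLT top: taken
SUB R2, 14 → R2=0-14=-14
ADD R2, 9 → R2=(-14)+9=-5
halt.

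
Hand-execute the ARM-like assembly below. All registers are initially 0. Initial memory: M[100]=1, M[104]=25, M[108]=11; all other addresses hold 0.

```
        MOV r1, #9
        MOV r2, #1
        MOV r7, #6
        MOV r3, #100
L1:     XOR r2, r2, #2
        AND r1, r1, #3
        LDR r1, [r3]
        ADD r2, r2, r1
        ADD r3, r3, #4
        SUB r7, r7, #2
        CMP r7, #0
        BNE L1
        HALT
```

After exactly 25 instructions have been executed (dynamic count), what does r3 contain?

112

r1=9
r2=1
r7=6
r3=100
r2=1^2=3
r1=9&3=1
r1=M[100]=1
r2=3+1=4
r3=100+4=104
r7=6-2=4
CMP r7, #0  (cmp 4,0)
BNE L1: taken
r2=4^2=6
r1=1&3=1
r1=M[104]=25
r2=6+25=31
r3=104+4=108
r7=4-2=2
CMP r7, #0  (cmp 2,0)
BNE L1: taken
r2=31^2=29
r1=25&3=1
r1=M[108]=11
r2=29+11=40
r3=108+4=112
After step 25: r3 = 112.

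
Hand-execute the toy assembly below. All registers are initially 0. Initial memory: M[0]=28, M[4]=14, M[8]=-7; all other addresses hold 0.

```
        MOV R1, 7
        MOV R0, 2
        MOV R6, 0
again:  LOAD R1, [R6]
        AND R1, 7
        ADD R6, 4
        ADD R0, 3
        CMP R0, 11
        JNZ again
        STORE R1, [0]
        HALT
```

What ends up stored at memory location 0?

MOV R1, 7 → R1=7
MOV R0, 2 → R0=2
MOV R6, 0 → R6=0
LOAD R1, [R6] → R1=M[0]=28
AND R1, 7 → R1=28&7=4
ADD R6, 4 → R6=0+4=4
ADD R0, 3 → R0=2+3=5
CMP R0, 11  (cmp 5,11)
JNZ again: taken
LOAD R1, [R6] → R1=M[4]=14
AND R1, 7 → R1=14&7=6
ADD R6, 4 → R6=4+4=8
ADD R0, 3 → R0=5+3=8
CMP R0, 11  (cmp 8,11)
JNZ again: taken
LOAD R1, [R6] → R1=M[8]=-7
AND R1, 7 → R1=(-7)&7=1
ADD R6, 4 → R6=8+4=12
ADD R0, 3 → R0=8+3=11
CMP R0, 11  (cmp 11,11)
JNZ again: not taken
STORE R1, [0] → M[0]=1
halt.

1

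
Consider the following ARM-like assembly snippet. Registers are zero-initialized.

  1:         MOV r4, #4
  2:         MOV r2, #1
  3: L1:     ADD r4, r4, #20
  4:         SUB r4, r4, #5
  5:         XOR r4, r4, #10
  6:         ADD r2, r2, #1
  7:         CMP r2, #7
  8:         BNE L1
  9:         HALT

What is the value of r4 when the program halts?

MOV r4, #4 → r4=4
MOV r2, #1 → r2=1
ADD r4, r4, #20 → r4=4+20=24
SUB r4, r4, #5 → r4=24-5=19
XOR r4, r4, #10 → r4=19^10=25
ADD r2, r2, #1 → r2=1+1=2
CMP r2, #7  (cmp 2,7)
BNE L1: taken
ADD r4, r4, #20 → r4=25+20=45
SUB r4, r4, #5 → r4=45-5=40
XOR r4, r4, #10 → r4=40^10=34
ADD r2, r2, #1 → r2=2+1=3
CMP r2, #7  (cmp 3,7)
BNE L1: taken
ADD r4, r4, #20 → r4=34+20=54
SUB r4, r4, #5 → r4=54-5=49
XOR r4, r4, #10 → r4=49^10=59
ADD r2, r2, #1 → r2=3+1=4
CMP r2, #7  (cmp 4,7)
BNE L1: taken
ADD r4, r4, #20 → r4=59+20=79
SUB r4, r4, #5 → r4=79-5=74
XOR r4, r4, #10 → r4=74^10=64
ADD r2, r2, #1 → r2=4+1=5
CMP r2, #7  (cmp 5,7)
BNE L1: taken
ADD r4, r4, #20 → r4=64+20=84
SUB r4, r4, #5 → r4=84-5=79
XOR r4, r4, #10 → r4=79^10=69
ADD r2, r2, #1 → r2=5+1=6
CMP r2, #7  (cmp 6,7)
BNE L1: taken
ADD r4, r4, #20 → r4=69+20=89
SUB r4, r4, #5 → r4=89-5=84
XOR r4, r4, #10 → r4=84^10=94
ADD r2, r2, #1 → r2=6+1=7
CMP r2, #7  (cmp 7,7)
BNE L1: not taken
halt.

94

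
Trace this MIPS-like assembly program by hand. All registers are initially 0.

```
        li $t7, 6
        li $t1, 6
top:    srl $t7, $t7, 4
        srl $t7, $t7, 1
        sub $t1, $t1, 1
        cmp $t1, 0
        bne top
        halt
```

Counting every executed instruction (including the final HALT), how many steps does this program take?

li $t7, 6 → $t7=6
li $t1, 6 → $t1=6
srl $t7, $t7, 4 → $t7=6>>4=0
srl $t7, $t7, 1 → $t7=0>>1=0
sub $t1, $t1, 1 → $t1=6-1=5
cmp $t1, 0  (cmp 5,0)
bne top: taken
srl $t7, $t7, 4 → $t7=0>>4=0
srl $t7, $t7, 1 → $t7=0>>1=0
sub $t1, $t1, 1 → $t1=5-1=4
cmp $t1, 0  (cmp 4,0)
bne top: taken
srl $t7, $t7, 4 → $t7=0>>4=0
srl $t7, $t7, 1 → $t7=0>>1=0
sub $t1, $t1, 1 → $t1=4-1=3
cmp $t1, 0  (cmp 3,0)
bne top: taken
srl $t7, $t7, 4 → $t7=0>>4=0
srl $t7, $t7, 1 → $t7=0>>1=0
sub $t1, $t1, 1 → $t1=3-1=2
cmp $t1, 0  (cmp 2,0)
bne top: taken
srl $t7, $t7, 4 → $t7=0>>4=0
srl $t7, $t7, 1 → $t7=0>>1=0
sub $t1, $t1, 1 → $t1=2-1=1
cmp $t1, 0  (cmp 1,0)
bne top: taken
srl $t7, $t7, 4 → $t7=0>>4=0
srl $t7, $t7, 1 → $t7=0>>1=0
sub $t1, $t1, 1 → $t1=1-1=0
cmp $t1, 0  (cmp 0,0)
bne top: not taken
halt.
Total executed instructions: 33.

33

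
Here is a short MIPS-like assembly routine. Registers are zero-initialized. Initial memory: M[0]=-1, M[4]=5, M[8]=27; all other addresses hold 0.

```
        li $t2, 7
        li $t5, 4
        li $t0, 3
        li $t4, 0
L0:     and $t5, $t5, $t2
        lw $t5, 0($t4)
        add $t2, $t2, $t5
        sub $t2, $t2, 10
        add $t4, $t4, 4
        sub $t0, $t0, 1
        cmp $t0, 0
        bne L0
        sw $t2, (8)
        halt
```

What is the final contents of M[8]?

8

$t2=7
$t5=4
$t0=3
$t4=0
$t5=4&7=4
$t5=M[0]=-1
$t2=7+(-1)=6
$t2=6-10=-4
$t4=0+4=4
$t0=3-1=2
cmp $t0, 0  (cmp 2,0)
bne L0: taken
$t5=(-1)&(-4)=-4
$t5=M[4]=5
$t2=(-4)+5=1
$t2=1-10=-9
$t4=4+4=8
$t0=2-1=1
cmp $t0, 0  (cmp 1,0)
bne L0: taken
$t5=5&(-9)=5
$t5=M[8]=27
$t2=(-9)+27=18
$t2=18-10=8
$t4=8+4=12
$t0=1-1=0
cmp $t0, 0  (cmp 0,0)
bne L0: not taken
sw $t2, (8) → M[8]=8
halt.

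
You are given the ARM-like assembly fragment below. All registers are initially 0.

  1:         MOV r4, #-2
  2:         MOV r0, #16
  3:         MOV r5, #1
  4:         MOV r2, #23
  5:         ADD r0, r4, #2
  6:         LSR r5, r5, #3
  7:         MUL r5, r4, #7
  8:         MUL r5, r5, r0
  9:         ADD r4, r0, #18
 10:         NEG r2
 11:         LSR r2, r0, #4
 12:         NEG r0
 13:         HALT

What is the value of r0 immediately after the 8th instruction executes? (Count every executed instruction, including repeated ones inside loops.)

0

after MOV r4, #-2: r4=-2
after MOV r0, #16: r0=16
after MOV r5, #1: r5=1
after MOV r2, #23: r2=23
after ADD r0, r4, #2: r0=(-2)+2=0
after LSR r5, r5, #3: r5=1>>3=0
after MUL r5, r4, #7: r5=(-2)*7=-14
after MUL r5, r5, r0: r5=(-14)*0=0
After step 8: r0 = 0.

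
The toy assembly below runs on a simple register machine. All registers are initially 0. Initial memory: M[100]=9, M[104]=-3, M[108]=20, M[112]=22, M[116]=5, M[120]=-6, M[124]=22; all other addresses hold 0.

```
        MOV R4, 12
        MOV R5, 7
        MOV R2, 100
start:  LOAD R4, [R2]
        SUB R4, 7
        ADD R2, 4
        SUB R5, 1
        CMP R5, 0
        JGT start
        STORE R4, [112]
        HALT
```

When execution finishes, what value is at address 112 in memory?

R4=12
R5=7
R2=100
R4=M[100]=9
R4=9-7=2
R2=100+4=104
R5=7-1=6
CMP R5, 0  (cmp 6,0)
JGT start: taken
R4=M[104]=-3
R4=(-3)-7=-10
R2=104+4=108
R5=6-1=5
CMP R5, 0  (cmp 5,0)
JGT start: taken
R4=M[108]=20
R4=20-7=13
R2=108+4=112
R5=5-1=4
CMP R5, 0  (cmp 4,0)
JGT start: taken
R4=M[112]=22
R4=22-7=15
R2=112+4=116
R5=4-1=3
CMP R5, 0  (cmp 3,0)
JGT start: taken
R4=M[116]=5
R4=5-7=-2
R2=116+4=120
R5=3-1=2
CMP R5, 0  (cmp 2,0)
JGT start: taken
R4=M[120]=-6
R4=(-6)-7=-13
R2=120+4=124
R5=2-1=1
CMP R5, 0  (cmp 1,0)
JGT start: taken
R4=M[124]=22
R4=22-7=15
R2=124+4=128
R5=1-1=0
CMP R5, 0  (cmp 0,0)
JGT start: not taken
STORE R4, [112] → M[112]=15
halt.

15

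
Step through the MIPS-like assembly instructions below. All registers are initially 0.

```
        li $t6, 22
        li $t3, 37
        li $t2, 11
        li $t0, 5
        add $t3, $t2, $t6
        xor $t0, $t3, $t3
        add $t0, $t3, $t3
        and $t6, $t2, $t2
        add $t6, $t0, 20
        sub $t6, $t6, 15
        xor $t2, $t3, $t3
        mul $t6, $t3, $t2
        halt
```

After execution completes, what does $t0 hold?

66

$t6=22
$t3=37
$t2=11
$t0=5
$t3=11+22=33
$t0=33^33=0
$t0=33+33=66
$t6=11&11=11
$t6=66+20=86
$t6=86-15=71
$t2=33^33=0
$t6=33*0=0
halt.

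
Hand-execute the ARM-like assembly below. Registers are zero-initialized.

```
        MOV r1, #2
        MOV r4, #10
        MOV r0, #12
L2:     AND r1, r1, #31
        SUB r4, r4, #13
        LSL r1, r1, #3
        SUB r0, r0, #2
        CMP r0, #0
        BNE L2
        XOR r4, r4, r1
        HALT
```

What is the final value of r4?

-68

MOV r1, #2 → r1=2
MOV r4, #10 → r4=10
MOV r0, #12 → r0=12
AND r1, r1, #31 → r1=2&31=2
SUB r4, r4, #13 → r4=10-13=-3
LSL r1, r1, #3 → r1=2<<3=16
SUB r0, r0, #2 → r0=12-2=10
CMP r0, #0  (cmp 10,0)
BNE L2: taken
AND r1, r1, #31 → r1=16&31=16
SUB r4, r4, #13 → r4=(-3)-13=-16
LSL r1, r1, #3 → r1=16<<3=128
SUB r0, r0, #2 → r0=10-2=8
CMP r0, #0  (cmp 8,0)
BNE L2: taken
AND r1, r1, #31 → r1=128&31=0
SUB r4, r4, #13 → r4=(-16)-13=-29
LSL r1, r1, #3 → r1=0<<3=0
SUB r0, r0, #2 → r0=8-2=6
CMP r0, #0  (cmp 6,0)
BNE L2: taken
AND r1, r1, #31 → r1=0&31=0
SUB r4, r4, #13 → r4=(-29)-13=-42
LSL r1, r1, #3 → r1=0<<3=0
SUB r0, r0, #2 → r0=6-2=4
CMP r0, #0  (cmp 4,0)
BNE L2: taken
AND r1, r1, #31 → r1=0&31=0
SUB r4, r4, #13 → r4=(-42)-13=-55
LSL r1, r1, #3 → r1=0<<3=0
SUB r0, r0, #2 → r0=4-2=2
CMP r0, #0  (cmp 2,0)
BNE L2: taken
AND r1, r1, #31 → r1=0&31=0
SUB r4, r4, #13 → r4=(-55)-13=-68
LSL r1, r1, #3 → r1=0<<3=0
SUB r0, r0, #2 → r0=2-2=0
CMP r0, #0  (cmp 0,0)
BNE L2: not taken
XOR r4, r4, r1 → r4=(-68)^0=-68
halt.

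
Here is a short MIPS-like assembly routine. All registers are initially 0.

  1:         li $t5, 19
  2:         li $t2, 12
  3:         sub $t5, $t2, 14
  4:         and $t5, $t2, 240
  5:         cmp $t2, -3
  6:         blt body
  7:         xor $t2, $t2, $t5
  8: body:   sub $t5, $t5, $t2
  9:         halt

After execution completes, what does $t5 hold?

li $t5, 19 → $t5=19
li $t2, 12 → $t2=12
sub $t5, $t2, 14 → $t5=12-14=-2
and $t5, $t2, 240 → $t5=12&240=0
cmp $t2, -3  (cmp 12,-3)
blt body: not taken
xor $t2, $t2, $t5 → $t2=12^0=12
sub $t5, $t5, $t2 → $t5=0-12=-12
halt.

-12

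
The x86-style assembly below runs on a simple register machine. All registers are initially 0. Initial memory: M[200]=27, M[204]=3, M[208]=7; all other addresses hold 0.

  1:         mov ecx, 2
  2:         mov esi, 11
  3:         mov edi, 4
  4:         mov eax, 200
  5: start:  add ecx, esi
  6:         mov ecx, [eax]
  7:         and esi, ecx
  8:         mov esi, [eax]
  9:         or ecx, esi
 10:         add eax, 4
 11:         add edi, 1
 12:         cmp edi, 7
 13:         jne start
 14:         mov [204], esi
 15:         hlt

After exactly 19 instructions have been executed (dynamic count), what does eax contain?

208

mov ecx, 2 → ecx=2
mov esi, 11 → esi=11
mov edi, 4 → edi=4
mov eax, 200 → eax=200
add ecx, esi → ecx=2+11=13
mov ecx, [eax] → ecx=M[200]=27
and esi, ecx → esi=11&27=11
mov esi, [eax] → esi=M[200]=27
or ecx, esi → ecx=27|27=27
add eax, 4 → eax=200+4=204
add edi, 1 → edi=4+1=5
cmp edi, 7  (cmp 5,7)
jne start: taken
add ecx, esi → ecx=27+27=54
mov ecx, [eax] → ecx=M[204]=3
and esi, ecx → esi=27&3=3
mov esi, [eax] → esi=M[204]=3
or ecx, esi → ecx=3|3=3
add eax, 4 → eax=204+4=208
After step 19: eax = 208.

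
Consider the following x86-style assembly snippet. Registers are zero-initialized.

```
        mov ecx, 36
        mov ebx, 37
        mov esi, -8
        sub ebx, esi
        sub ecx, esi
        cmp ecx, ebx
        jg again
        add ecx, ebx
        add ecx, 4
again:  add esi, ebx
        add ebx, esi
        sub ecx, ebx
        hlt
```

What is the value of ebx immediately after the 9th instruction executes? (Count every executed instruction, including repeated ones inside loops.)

after mov ecx, 36: ecx=36
after mov ebx, 37: ebx=37
after mov esi, -8: esi=-8
after sub ebx, esi: ebx=37-(-8)=45
after sub ecx, esi: ecx=36-(-8)=44
cmp ecx, ebx  (cmp 44,45)
jg again: not taken
after add ecx, ebx: ecx=44+45=89
after add ecx, 4: ecx=89+4=93
After step 9: ebx = 45.

45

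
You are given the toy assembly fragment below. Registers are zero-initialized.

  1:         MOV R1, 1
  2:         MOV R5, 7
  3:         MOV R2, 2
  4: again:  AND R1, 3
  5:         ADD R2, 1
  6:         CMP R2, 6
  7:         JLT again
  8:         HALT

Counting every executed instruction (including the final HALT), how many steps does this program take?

20

R1=1
R5=7
R2=2
R1=1&3=1
R2=2+1=3
CMP R2, 6  (cmp 3,6)
JLT again: taken
R1=1&3=1
R2=3+1=4
CMP R2, 6  (cmp 4,6)
JLT again: taken
R1=1&3=1
R2=4+1=5
CMP R2, 6  (cmp 5,6)
JLT again: taken
R1=1&3=1
R2=5+1=6
CMP R2, 6  (cmp 6,6)
JLT again: not taken
halt.
Total executed instructions: 20.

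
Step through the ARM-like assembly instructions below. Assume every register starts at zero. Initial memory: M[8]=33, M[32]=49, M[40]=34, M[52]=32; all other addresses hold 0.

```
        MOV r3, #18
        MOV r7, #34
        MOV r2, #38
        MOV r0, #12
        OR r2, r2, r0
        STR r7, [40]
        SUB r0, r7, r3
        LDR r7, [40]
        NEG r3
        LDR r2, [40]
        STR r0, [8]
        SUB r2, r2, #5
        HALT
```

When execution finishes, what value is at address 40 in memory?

r3=18
r7=34
r2=38
r0=12
r2=38|12=46
STR r7, [40] → M[40]=34
r0=34-18=16
r7=M[40]=34
r3=-(18)=-18
r2=M[40]=34
STR r0, [8] → M[8]=16
r2=34-5=29
halt.

34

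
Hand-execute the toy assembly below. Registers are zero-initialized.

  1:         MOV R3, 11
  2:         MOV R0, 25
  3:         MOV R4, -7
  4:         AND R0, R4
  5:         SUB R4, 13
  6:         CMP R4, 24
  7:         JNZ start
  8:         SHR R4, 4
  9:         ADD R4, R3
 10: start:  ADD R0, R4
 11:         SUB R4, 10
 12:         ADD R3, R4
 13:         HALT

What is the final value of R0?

5

MOV R3, 11 → R3=11
MOV R0, 25 → R0=25
MOV R4, -7 → R4=-7
AND R0, R4 → R0=25&(-7)=25
SUB R4, 13 → R4=(-7)-13=-20
CMP R4, 24  (cmp -20,24)
JNZ start: taken
ADD R0, R4 → R0=25+(-20)=5
SUB R4, 10 → R4=(-20)-10=-30
ADD R3, R4 → R3=11+(-30)=-19
halt.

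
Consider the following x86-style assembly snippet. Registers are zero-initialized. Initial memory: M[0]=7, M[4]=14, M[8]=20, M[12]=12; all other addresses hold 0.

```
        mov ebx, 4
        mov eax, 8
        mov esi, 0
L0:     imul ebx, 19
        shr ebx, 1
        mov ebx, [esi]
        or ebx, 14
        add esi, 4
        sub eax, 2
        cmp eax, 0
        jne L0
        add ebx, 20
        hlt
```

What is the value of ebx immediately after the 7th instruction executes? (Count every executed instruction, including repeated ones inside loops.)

15

after mov ebx, 4: ebx=4
after mov eax, 8: eax=8
after mov esi, 0: esi=0
after imul ebx, 19: ebx=4*19=76
after shr ebx, 1: ebx=76>>1=38
after mov ebx, [esi]: ebx=M[0]=7
after or ebx, 14: ebx=7|14=15
After step 7: ebx = 15.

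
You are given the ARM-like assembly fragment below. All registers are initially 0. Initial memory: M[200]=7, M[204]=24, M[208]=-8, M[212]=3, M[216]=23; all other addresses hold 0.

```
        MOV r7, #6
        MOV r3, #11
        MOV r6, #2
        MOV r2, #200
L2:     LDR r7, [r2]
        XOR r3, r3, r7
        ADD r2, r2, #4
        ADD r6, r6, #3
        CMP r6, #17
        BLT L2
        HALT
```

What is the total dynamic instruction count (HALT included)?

35

MOV r7, #6 → r7=6
MOV r3, #11 → r3=11
MOV r6, #2 → r6=2
MOV r2, #200 → r2=200
LDR r7, [r2] → r7=M[200]=7
XOR r3, r3, r7 → r3=11^7=12
ADD r2, r2, #4 → r2=200+4=204
ADD r6, r6, #3 → r6=2+3=5
CMP r6, #17  (cmp 5,17)
BLT L2: taken
LDR r7, [r2] → r7=M[204]=24
XOR r3, r3, r7 → r3=12^24=20
ADD r2, r2, #4 → r2=204+4=208
ADD r6, r6, #3 → r6=5+3=8
CMP r6, #17  (cmp 8,17)
BLT L2: taken
LDR r7, [r2] → r7=M[208]=-8
XOR r3, r3, r7 → r3=20^(-8)=-20
ADD r2, r2, #4 → r2=208+4=212
ADD r6, r6, #3 → r6=8+3=11
CMP r6, #17  (cmp 11,17)
BLT L2: taken
LDR r7, [r2] → r7=M[212]=3
XOR r3, r3, r7 → r3=(-20)^3=-17
ADD r2, r2, #4 → r2=212+4=216
ADD r6, r6, #3 → r6=11+3=14
CMP r6, #17  (cmp 14,17)
BLT L2: taken
LDR r7, [r2] → r7=M[216]=23
XOR r3, r3, r7 → r3=(-17)^23=-8
ADD r2, r2, #4 → r2=216+4=220
ADD r6, r6, #3 → r6=14+3=17
CMP r6, #17  (cmp 17,17)
BLT L2: not taken
halt.
Total executed instructions: 35.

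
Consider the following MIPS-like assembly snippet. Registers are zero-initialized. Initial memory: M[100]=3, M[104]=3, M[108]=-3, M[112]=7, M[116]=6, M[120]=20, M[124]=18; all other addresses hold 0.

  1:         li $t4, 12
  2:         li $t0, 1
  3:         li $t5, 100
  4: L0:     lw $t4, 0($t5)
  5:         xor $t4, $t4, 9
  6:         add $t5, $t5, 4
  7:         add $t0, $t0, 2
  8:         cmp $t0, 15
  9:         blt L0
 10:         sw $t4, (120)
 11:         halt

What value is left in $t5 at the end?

128

li $t4, 12 → $t4=12
li $t0, 1 → $t0=1
li $t5, 100 → $t5=100
lw $t4, 0($t5) → $t4=M[100]=3
xor $t4, $t4, 9 → $t4=3^9=10
add $t5, $t5, 4 → $t5=100+4=104
add $t0, $t0, 2 → $t0=1+2=3
cmp $t0, 15  (cmp 3,15)
blt L0: taken
lw $t4, 0($t5) → $t4=M[104]=3
xor $t4, $t4, 9 → $t4=3^9=10
add $t5, $t5, 4 → $t5=104+4=108
add $t0, $t0, 2 → $t0=3+2=5
cmp $t0, 15  (cmp 5,15)
blt L0: taken
lw $t4, 0($t5) → $t4=M[108]=-3
xor $t4, $t4, 9 → $t4=(-3)^9=-12
add $t5, $t5, 4 → $t5=108+4=112
add $t0, $t0, 2 → $t0=5+2=7
cmp $t0, 15  (cmp 7,15)
blt L0: taken
lw $t4, 0($t5) → $t4=M[112]=7
xor $t4, $t4, 9 → $t4=7^9=14
add $t5, $t5, 4 → $t5=112+4=116
add $t0, $t0, 2 → $t0=7+2=9
cmp $t0, 15  (cmp 9,15)
blt L0: taken
lw $t4, 0($t5) → $t4=M[116]=6
xor $t4, $t4, 9 → $t4=6^9=15
add $t5, $t5, 4 → $t5=116+4=120
add $t0, $t0, 2 → $t0=9+2=11
cmp $t0, 15  (cmp 11,15)
blt L0: taken
lw $t4, 0($t5) → $t4=M[120]=20
xor $t4, $t4, 9 → $t4=20^9=29
add $t5, $t5, 4 → $t5=120+4=124
add $t0, $t0, 2 → $t0=11+2=13
cmp $t0, 15  (cmp 13,15)
blt L0: taken
lw $t4, 0($t5) → $t4=M[124]=18
xor $t4, $t4, 9 → $t4=18^9=27
add $t5, $t5, 4 → $t5=124+4=128
add $t0, $t0, 2 → $t0=13+2=15
cmp $t0, 15  (cmp 15,15)
blt L0: not taken
sw $t4, (120) → M[120]=27
halt.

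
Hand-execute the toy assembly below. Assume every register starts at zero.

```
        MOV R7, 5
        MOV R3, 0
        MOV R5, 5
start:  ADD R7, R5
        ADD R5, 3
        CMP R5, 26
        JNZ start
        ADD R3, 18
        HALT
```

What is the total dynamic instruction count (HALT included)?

33

after MOV R7, 5: R7=5
after MOV R3, 0: R3=0
after MOV R5, 5: R5=5
after ADD R7, R5: R7=5+5=10
after ADD R5, 3: R5=5+3=8
CMP R5, 26  (cmp 8,26)
JNZ start: taken
after ADD R7, R5: R7=10+8=18
after ADD R5, 3: R5=8+3=11
CMP R5, 26  (cmp 11,26)
JNZ start: taken
after ADD R7, R5: R7=18+11=29
after ADD R5, 3: R5=11+3=14
CMP R5, 26  (cmp 14,26)
JNZ start: taken
after ADD R7, R5: R7=29+14=43
after ADD R5, 3: R5=14+3=17
CMP R5, 26  (cmp 17,26)
JNZ start: taken
after ADD R7, R5: R7=43+17=60
after ADD R5, 3: R5=17+3=20
CMP R5, 26  (cmp 20,26)
JNZ start: taken
after ADD R7, R5: R7=60+20=80
after ADD R5, 3: R5=20+3=23
CMP R5, 26  (cmp 23,26)
JNZ start: taken
after ADD R7, R5: R7=80+23=103
after ADD R5, 3: R5=23+3=26
CMP R5, 26  (cmp 26,26)
JNZ start: not taken
after ADD R3, 18: R3=0+18=18
halt.
Total executed instructions: 33.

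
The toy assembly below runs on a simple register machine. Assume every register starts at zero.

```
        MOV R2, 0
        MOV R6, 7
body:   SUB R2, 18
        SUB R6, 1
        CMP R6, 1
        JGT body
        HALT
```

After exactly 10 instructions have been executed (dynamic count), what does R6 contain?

5

after MOV R2, 0: R2=0
after MOV R6, 7: R6=7
after SUB R2, 18: R2=0-18=-18
after SUB R6, 1: R6=7-1=6
CMP R6, 1  (cmp 6,1)
JGT body: taken
after SUB R2, 18: R2=(-18)-18=-36
after SUB R6, 1: R6=6-1=5
CMP R6, 1  (cmp 5,1)
JGT body: taken
After step 10: R6 = 5.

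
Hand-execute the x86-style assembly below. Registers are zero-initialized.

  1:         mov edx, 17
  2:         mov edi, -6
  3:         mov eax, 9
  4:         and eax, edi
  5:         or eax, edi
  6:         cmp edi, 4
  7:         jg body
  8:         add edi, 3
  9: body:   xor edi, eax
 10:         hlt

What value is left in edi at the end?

7

after mov edx, 17: edx=17
after mov edi, -6: edi=-6
after mov eax, 9: eax=9
after and eax, edi: eax=9&(-6)=8
after or eax, edi: eax=8|(-6)=-6
cmp edi, 4  (cmp -6,4)
jg body: not taken
after add edi, 3: edi=(-6)+3=-3
after xor edi, eax: edi=(-3)^(-6)=7
halt.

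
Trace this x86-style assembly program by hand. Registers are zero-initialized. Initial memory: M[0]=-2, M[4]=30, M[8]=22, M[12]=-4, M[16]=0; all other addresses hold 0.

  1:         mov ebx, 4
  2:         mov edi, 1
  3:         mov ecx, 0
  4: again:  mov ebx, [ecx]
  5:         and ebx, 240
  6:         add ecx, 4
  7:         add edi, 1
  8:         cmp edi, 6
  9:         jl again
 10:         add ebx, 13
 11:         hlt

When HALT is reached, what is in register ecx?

20

ebx=4
edi=1
ecx=0
ebx=M[0]=-2
ebx=(-2)&240=240
ecx=0+4=4
edi=1+1=2
cmp edi, 6  (cmp 2,6)
jl again: taken
ebx=M[4]=30
ebx=30&240=16
ecx=4+4=8
edi=2+1=3
cmp edi, 6  (cmp 3,6)
jl again: taken
ebx=M[8]=22
ebx=22&240=16
ecx=8+4=12
edi=3+1=4
cmp edi, 6  (cmp 4,6)
jl again: taken
ebx=M[12]=-4
ebx=(-4)&240=240
ecx=12+4=16
edi=4+1=5
cmp edi, 6  (cmp 5,6)
jl again: taken
ebx=M[16]=0
ebx=0&240=0
ecx=16+4=20
edi=5+1=6
cmp edi, 6  (cmp 6,6)
jl again: not taken
ebx=0+13=13
halt.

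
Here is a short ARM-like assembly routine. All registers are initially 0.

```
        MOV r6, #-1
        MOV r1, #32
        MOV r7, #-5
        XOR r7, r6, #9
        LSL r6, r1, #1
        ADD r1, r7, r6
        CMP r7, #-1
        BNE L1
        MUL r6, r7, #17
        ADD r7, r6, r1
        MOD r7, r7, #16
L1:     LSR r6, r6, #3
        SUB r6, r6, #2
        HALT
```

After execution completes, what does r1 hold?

r6=-1
r1=32
r7=-5
r7=(-1)^9=-10
r6=32<<1=64
r1=(-10)+64=54
CMP r7, #-1  (cmp -10,-1)
BNE L1: taken
r6=64>>3=8
r6=8-2=6
halt.

54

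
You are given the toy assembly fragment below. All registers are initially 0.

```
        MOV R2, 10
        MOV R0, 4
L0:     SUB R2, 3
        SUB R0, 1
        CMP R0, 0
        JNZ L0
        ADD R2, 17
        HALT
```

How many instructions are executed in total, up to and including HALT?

20

R2=10
R0=4
R2=10-3=7
R0=4-1=3
CMP R0, 0  (cmp 3,0)
JNZ L0: taken
R2=7-3=4
R0=3-1=2
CMP R0, 0  (cmp 2,0)
JNZ L0: taken
R2=4-3=1
R0=2-1=1
CMP R0, 0  (cmp 1,0)
JNZ L0: taken
R2=1-3=-2
R0=1-1=0
CMP R0, 0  (cmp 0,0)
JNZ L0: not taken
R2=(-2)+17=15
halt.
Total executed instructions: 20.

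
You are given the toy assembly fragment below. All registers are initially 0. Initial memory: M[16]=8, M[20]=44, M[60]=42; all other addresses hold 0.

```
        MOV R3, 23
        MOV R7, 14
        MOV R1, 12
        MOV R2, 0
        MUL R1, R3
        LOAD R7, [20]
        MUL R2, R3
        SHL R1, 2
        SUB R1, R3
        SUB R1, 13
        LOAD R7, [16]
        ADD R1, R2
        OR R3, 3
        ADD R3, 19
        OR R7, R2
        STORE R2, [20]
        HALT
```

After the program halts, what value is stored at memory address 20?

0

R3=23
R7=14
R1=12
R2=0
R1=12*23=276
R7=M[20]=44
R2=0*23=0
R1=276<<2=1104
R1=1104-23=1081
R1=1081-13=1068
R7=M[16]=8
R1=1068+0=1068
R3=23|3=23
R3=23+19=42
R7=8|0=8
STORE R2, [20] → M[20]=0
halt.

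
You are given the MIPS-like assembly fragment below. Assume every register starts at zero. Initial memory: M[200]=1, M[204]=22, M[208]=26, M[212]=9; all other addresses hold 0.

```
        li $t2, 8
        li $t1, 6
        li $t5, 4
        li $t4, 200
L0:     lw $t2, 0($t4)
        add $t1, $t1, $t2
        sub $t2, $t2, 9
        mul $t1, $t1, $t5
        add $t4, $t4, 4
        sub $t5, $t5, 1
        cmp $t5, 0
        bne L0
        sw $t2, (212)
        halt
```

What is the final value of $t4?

$t2=8
$t1=6
$t5=4
$t4=200
$t2=M[200]=1
$t1=6+1=7
$t2=1-9=-8
$t1=7*4=28
$t4=200+4=204
$t5=4-1=3
cmp $t5, 0  (cmp 3,0)
bne L0: taken
$t2=M[204]=22
$t1=28+22=50
$t2=22-9=13
$t1=50*3=150
$t4=204+4=208
$t5=3-1=2
cmp $t5, 0  (cmp 2,0)
bne L0: taken
$t2=M[208]=26
$t1=150+26=176
$t2=26-9=17
$t1=176*2=352
$t4=208+4=212
$t5=2-1=1
cmp $t5, 0  (cmp 1,0)
bne L0: taken
$t2=M[212]=9
$t1=352+9=361
$t2=9-9=0
$t1=361*1=361
$t4=212+4=216
$t5=1-1=0
cmp $t5, 0  (cmp 0,0)
bne L0: not taken
sw $t2, (212) → M[212]=0
halt.

216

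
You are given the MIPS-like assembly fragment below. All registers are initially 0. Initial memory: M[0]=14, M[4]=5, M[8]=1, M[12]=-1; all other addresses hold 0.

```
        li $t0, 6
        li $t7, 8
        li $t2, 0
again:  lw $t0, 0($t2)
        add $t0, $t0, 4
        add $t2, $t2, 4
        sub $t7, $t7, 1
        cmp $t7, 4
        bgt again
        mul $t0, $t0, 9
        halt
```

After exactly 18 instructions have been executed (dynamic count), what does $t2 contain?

12

after li $t0, 6: $t0=6
after li $t7, 8: $t7=8
after li $t2, 0: $t2=0
after lw $t0, 0($t2): $t0=M[0]=14
after add $t0, $t0, 4: $t0=14+4=18
after add $t2, $t2, 4: $t2=0+4=4
after sub $t7, $t7, 1: $t7=8-1=7
cmp $t7, 4  (cmp 7,4)
bgt again: taken
after lw $t0, 0($t2): $t0=M[4]=5
after add $t0, $t0, 4: $t0=5+4=9
after add $t2, $t2, 4: $t2=4+4=8
after sub $t7, $t7, 1: $t7=7-1=6
cmp $t7, 4  (cmp 6,4)
bgt again: taken
after lw $t0, 0($t2): $t0=M[8]=1
after add $t0, $t0, 4: $t0=1+4=5
after add $t2, $t2, 4: $t2=8+4=12
After step 18: $t2 = 12.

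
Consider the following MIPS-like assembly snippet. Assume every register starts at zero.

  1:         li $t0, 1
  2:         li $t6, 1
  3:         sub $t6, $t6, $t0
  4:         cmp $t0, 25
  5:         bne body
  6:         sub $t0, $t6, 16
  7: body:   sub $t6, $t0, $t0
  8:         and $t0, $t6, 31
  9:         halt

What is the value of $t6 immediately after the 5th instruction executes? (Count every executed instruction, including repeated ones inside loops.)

$t0=1
$t6=1
$t6=1-1=0
cmp $t0, 25  (cmp 1,25)
bne body: taken
After step 5: $t6 = 0.

0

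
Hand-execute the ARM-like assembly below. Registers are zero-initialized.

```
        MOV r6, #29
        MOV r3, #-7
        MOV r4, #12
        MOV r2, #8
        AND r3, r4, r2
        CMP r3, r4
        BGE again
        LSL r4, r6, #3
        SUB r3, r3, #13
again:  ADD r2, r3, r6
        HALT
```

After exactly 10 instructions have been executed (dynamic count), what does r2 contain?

MOV r6, #29 → r6=29
MOV r3, #-7 → r3=-7
MOV r4, #12 → r4=12
MOV r2, #8 → r2=8
AND r3, r4, r2 → r3=12&8=8
CMP r3, r4  (cmp 8,12)
BGE again: not taken
LSL r4, r6, #3 → r4=29<<3=232
SUB r3, r3, #13 → r3=8-13=-5
ADD r2, r3, r6 → r2=(-5)+29=24
After step 10: r2 = 24.

24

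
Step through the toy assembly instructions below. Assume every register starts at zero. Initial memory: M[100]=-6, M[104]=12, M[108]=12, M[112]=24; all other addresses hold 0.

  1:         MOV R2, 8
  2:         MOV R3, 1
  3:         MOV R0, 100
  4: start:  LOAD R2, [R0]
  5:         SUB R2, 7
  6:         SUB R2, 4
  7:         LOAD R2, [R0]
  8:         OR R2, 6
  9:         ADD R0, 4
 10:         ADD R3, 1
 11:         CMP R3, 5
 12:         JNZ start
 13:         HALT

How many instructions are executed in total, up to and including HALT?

R2=8
R3=1
R0=100
R2=M[100]=-6
R2=(-6)-7=-13
R2=(-13)-4=-17
R2=M[100]=-6
R2=(-6)|6=-2
R0=100+4=104
R3=1+1=2
CMP R3, 5  (cmp 2,5)
JNZ start: taken
R2=M[104]=12
R2=12-7=5
R2=5-4=1
R2=M[104]=12
R2=12|6=14
R0=104+4=108
R3=2+1=3
CMP R3, 5  (cmp 3,5)
JNZ start: taken
R2=M[108]=12
R2=12-7=5
R2=5-4=1
R2=M[108]=12
R2=12|6=14
R0=108+4=112
R3=3+1=4
CMP R3, 5  (cmp 4,5)
JNZ start: taken
R2=M[112]=24
R2=24-7=17
R2=17-4=13
R2=M[112]=24
R2=24|6=30
R0=112+4=116
R3=4+1=5
CMP R3, 5  (cmp 5,5)
JNZ start: not taken
halt.
Total executed instructions: 40.

40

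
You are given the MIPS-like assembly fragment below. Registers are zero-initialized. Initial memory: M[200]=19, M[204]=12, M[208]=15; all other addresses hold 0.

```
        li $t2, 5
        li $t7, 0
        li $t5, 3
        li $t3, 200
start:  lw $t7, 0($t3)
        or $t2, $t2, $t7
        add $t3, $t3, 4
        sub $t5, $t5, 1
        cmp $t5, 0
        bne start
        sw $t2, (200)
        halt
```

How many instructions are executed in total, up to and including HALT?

24

$t2=5
$t7=0
$t5=3
$t3=200
$t7=M[200]=19
$t2=5|19=23
$t3=200+4=204
$t5=3-1=2
cmp $t5, 0  (cmp 2,0)
bne start: taken
$t7=M[204]=12
$t2=23|12=31
$t3=204+4=208
$t5=2-1=1
cmp $t5, 0  (cmp 1,0)
bne start: taken
$t7=M[208]=15
$t2=31|15=31
$t3=208+4=212
$t5=1-1=0
cmp $t5, 0  (cmp 0,0)
bne start: not taken
sw $t2, (200) → M[200]=31
halt.
Total executed instructions: 24.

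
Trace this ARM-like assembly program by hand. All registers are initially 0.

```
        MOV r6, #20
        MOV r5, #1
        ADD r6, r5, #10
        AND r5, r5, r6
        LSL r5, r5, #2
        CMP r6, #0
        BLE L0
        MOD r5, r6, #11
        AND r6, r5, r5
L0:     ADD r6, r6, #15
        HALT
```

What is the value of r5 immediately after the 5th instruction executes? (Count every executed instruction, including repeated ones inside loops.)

4

MOV r6, #20 → r6=20
MOV r5, #1 → r5=1
ADD r6, r5, #10 → r6=1+10=11
AND r5, r5, r6 → r5=1&11=1
LSL r5, r5, #2 → r5=1<<2=4
After step 5: r5 = 4.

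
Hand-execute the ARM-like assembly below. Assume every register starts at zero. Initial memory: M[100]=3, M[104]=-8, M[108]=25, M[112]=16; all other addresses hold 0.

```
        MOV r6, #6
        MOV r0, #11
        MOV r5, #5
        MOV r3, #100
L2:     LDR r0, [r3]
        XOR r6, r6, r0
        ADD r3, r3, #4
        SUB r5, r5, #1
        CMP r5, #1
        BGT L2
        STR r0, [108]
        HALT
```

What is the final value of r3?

116

r6=6
r0=11
r5=5
r3=100
r0=M[100]=3
r6=6^3=5
r3=100+4=104
r5=5-1=4
CMP r5, #1  (cmp 4,1)
BGT L2: taken
r0=M[104]=-8
r6=5^(-8)=-3
r3=104+4=108
r5=4-1=3
CMP r5, #1  (cmp 3,1)
BGT L2: taken
r0=M[108]=25
r6=(-3)^25=-28
r3=108+4=112
r5=3-1=2
CMP r5, #1  (cmp 2,1)
BGT L2: taken
r0=M[112]=16
r6=(-28)^16=-12
r3=112+4=116
r5=2-1=1
CMP r5, #1  (cmp 1,1)
BGT L2: not taken
STR r0, [108] → M[108]=16
halt.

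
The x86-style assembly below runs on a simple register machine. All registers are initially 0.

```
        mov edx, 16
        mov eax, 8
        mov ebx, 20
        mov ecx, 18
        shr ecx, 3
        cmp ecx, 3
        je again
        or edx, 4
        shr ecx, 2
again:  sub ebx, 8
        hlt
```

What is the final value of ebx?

mov edx, 16 → edx=16
mov eax, 8 → eax=8
mov ebx, 20 → ebx=20
mov ecx, 18 → ecx=18
shr ecx, 3 → ecx=18>>3=2
cmp ecx, 3  (cmp 2,3)
je again: not taken
or edx, 4 → edx=16|4=20
shr ecx, 2 → ecx=2>>2=0
sub ebx, 8 → ebx=20-8=12
halt.

12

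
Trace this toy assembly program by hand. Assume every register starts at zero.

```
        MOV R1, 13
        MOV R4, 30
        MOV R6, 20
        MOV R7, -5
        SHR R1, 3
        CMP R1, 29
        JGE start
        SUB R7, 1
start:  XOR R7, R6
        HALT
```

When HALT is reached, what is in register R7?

MOV R1, 13 → R1=13
MOV R4, 30 → R4=30
MOV R6, 20 → R6=20
MOV R7, -5 → R7=-5
SHR R1, 3 → R1=13>>3=1
CMP R1, 29  (cmp 1,29)
JGE start: not taken
SUB R7, 1 → R7=(-5)-1=-6
XOR R7, R6 → R7=(-6)^20=-18
halt.

-18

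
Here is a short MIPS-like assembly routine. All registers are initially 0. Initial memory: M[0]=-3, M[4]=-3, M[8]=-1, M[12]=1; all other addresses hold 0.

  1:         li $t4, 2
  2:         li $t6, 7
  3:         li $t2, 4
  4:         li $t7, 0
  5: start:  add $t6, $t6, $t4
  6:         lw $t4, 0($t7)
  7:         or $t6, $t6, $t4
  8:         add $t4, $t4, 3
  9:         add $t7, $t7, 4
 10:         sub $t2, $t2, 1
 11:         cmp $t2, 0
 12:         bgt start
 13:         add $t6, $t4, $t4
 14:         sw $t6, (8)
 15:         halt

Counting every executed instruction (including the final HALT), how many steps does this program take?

after li $t4, 2: $t4=2
after li $t6, 7: $t6=7
after li $t2, 4: $t2=4
after li $t7, 0: $t7=0
after add $t6, $t6, $t4: $t6=7+2=9
after lw $t4, 0($t7): $t4=M[0]=-3
after or $t6, $t6, $t4: $t6=9|(-3)=-3
after add $t4, $t4, 3: $t4=(-3)+3=0
after add $t7, $t7, 4: $t7=0+4=4
after sub $t2, $t2, 1: $t2=4-1=3
cmp $t2, 0  (cmp 3,0)
bgt start: taken
after add $t6, $t6, $t4: $t6=(-3)+0=-3
after lw $t4, 0($t7): $t4=M[4]=-3
after or $t6, $t6, $t4: $t6=(-3)|(-3)=-3
after add $t4, $t4, 3: $t4=(-3)+3=0
after add $t7, $t7, 4: $t7=4+4=8
after sub $t2, $t2, 1: $t2=3-1=2
cmp $t2, 0  (cmp 2,0)
bgt start: taken
after add $t6, $t6, $t4: $t6=(-3)+0=-3
after lw $t4, 0($t7): $t4=M[8]=-1
after or $t6, $t6, $t4: $t6=(-3)|(-1)=-1
after add $t4, $t4, 3: $t4=(-1)+3=2
after add $t7, $t7, 4: $t7=8+4=12
after sub $t2, $t2, 1: $t2=2-1=1
cmp $t2, 0  (cmp 1,0)
bgt start: taken
after add $t6, $t6, $t4: $t6=(-1)+2=1
after lw $t4, 0($t7): $t4=M[12]=1
after or $t6, $t6, $t4: $t6=1|1=1
after add $t4, $t4, 3: $t4=1+3=4
after add $t7, $t7, 4: $t7=12+4=16
after sub $t2, $t2, 1: $t2=1-1=0
cmp $t2, 0  (cmp 0,0)
bgt start: not taken
after add $t6, $t4, $t4: $t6=4+4=8
sw $t6, (8) → M[8]=8
halt.
Total executed instructions: 39.

39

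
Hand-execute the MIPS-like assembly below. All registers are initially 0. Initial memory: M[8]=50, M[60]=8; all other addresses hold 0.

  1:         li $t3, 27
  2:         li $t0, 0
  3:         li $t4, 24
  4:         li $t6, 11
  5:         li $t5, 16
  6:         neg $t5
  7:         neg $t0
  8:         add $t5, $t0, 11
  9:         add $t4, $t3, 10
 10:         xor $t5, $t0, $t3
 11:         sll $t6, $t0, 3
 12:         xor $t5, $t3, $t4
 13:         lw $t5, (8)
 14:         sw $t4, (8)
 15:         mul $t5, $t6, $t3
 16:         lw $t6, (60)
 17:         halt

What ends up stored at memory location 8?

after li $t3, 27: $t3=27
after li $t0, 0: $t0=0
after li $t4, 24: $t4=24
after li $t6, 11: $t6=11
after li $t5, 16: $t5=16
after neg $t5: $t5=-(16)=-16
after neg $t0: $t0=-(0)=0
after add $t5, $t0, 11: $t5=0+11=11
after add $t4, $t3, 10: $t4=27+10=37
after xor $t5, $t0, $t3: $t5=0^27=27
after sll $t6, $t0, 3: $t6=0<<3=0
after xor $t5, $t3, $t4: $t5=27^37=62
after lw $t5, (8): $t5=M[8]=50
sw $t4, (8) → M[8]=37
after mul $t5, $t6, $t3: $t5=0*27=0
after lw $t6, (60): $t6=M[60]=8
halt.

37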